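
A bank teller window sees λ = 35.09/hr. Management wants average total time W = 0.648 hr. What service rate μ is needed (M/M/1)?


W = 1/(μ−λ) ⇒ μ − λ = 1/W = 1/0.648 = 1.5432
μ = λ + 1/W = 35.09 + 1.5432 = 36.6332 per hr

Final: 36.6332 /hr


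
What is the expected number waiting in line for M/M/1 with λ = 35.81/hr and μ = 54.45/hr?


ρ = 35.81/54.45 = 0.6577
Lq = ρ²/(1−ρ) = 0.4325/0.3423 = 1.2635

Final: 1.2635


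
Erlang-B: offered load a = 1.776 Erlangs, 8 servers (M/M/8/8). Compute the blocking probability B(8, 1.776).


B(c,a) = (a^c/c!) / Σ_{k=0}^{c} a^k/k!
a^8/8! = 0.002455
Σ terms (k=0..8): 1.00000 + 1.77600 + 1.57709 + 0.93364 + 0.41453 + 0.14724 + 0.04358 + 0.01106 + 0.002455 = 5.905598
B = 0.002455/5.905598 = 0.0004157

Final: 0.0004157


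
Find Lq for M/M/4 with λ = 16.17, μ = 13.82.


a = λ/μ = 1.1700; ρ = a/4 = 0.2925
P₀ = 0.309417
Lq = P₀·a^c·ρ / (c!·(1−ρ)²) = 0.309417·1.87417·0.2925/(24·0.50054)
= 0.01412

Final: 0.01412


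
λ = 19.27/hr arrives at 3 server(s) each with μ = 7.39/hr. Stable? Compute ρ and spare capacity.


Total capacity cμ = 3·7.39 = 22.17/hr
ρ = λ/(cμ) = 19.27/22.17 = 0.8692
Stable ⇔ ρ < 1: YES
Spare capacity = cμ − λ = 22.17 − 19.27 = 2.90/hr

Final: ρ = 0.8692; stable; margin = 2.90/hr


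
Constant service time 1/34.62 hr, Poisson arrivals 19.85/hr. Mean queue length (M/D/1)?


ρ = 19.85/34.62 = 0.5734
M/D/1: Lq = ρ²/(2(1−ρ)) = 0.3288/(2·0.4266) = 0.38529

Final: 0.38529


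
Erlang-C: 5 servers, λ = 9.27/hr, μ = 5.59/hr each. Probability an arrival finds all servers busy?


a = λ/μ = 1.6583; ρ = a/5 = 0.3317
P₀ = 0.189938 (from M/M/c formula)
C(c,a) = [a^c/(c!(1−ρ))]·P₀ = [12.54122/(120·0.6683)]·0.189938
= 0.15637·0.189938 = 0.029701

Final: 0.029701


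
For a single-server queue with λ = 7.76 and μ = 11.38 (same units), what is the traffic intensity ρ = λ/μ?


ρ = λ/μ = 7.76/11.38 = 0.6819

Final: 0.6819


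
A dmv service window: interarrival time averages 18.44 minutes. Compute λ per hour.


λ = 1/(interarrival time) in consistent units.
1 hour = 60 min, so λ = 60/18.44 = 3.2538 per hour

Final: 3.2538 /hr


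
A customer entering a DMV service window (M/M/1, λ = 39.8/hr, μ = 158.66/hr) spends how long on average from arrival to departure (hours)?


W = 1/(μ−λ) = 1/(158.66 − 39.8) = 1/118.86 = 0.008413 hr

Final: 0.008413 hr


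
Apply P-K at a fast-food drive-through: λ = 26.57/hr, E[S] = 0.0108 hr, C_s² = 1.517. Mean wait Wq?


ρ = λ·E[S] = 26.57·0.0108 = 0.2870
E[S²] = E[S]²(1+C_s²) = 0.0108²·(1+1.517) = 0.0002936
Wq = λ·E[S²]/(2(1−ρ)) = 26.57·0.0002936/(2·0.7130) = 0.005470 hr

Final: 0.005470 hr


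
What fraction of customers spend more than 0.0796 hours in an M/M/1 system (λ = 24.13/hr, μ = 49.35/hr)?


W ~ Exponential(μ−λ) for M/M/1.
μ − λ = 49.35 − 24.13 = 25.2200
P(W > t) = e^{−(μ−λ)t} = e^{−2.0075} = 0.134322

Final: 0.134322


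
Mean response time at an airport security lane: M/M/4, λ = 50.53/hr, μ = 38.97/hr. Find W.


a = 1.2966; ρ = 0.3242; P₀ = 0.272118
Lq = P₀·a^c·ρ/(c!(1−ρ)²) = 0.02275
Wq = Lq/λ = 0.02275/50.53 = 0.0004501 hr
W = Wq + 1/μ = 0.0004501 + 0.02566 = 0.02611 hr

Final: 0.02611 hr


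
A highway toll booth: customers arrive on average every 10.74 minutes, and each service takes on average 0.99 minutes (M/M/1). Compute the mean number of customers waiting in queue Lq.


λ = 60/10.74 = 5.5866 /hr
μ = 60/0.99 = 60.6061 /hr
ρ = λ/μ = 5.5866/60.6061 = 0.09218
Lq = ρ²/(1−ρ) = 0.008497/0.9078 = 0.009360

Final: 0.009360


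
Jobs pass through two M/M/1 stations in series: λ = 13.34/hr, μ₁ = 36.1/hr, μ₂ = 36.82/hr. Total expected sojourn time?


Each node sees arrival rate λ = 13.34/hr (tandem ⇒ throughput preserved).
W₁ = 1/(μ₁−λ) = 1/(36.1−13.34) = 0.04394 hr
W₂ = 1/(μ₂−λ) = 1/(36.82−13.34) = 0.04259 hr
W_total = W₁ + W₂ = 0.04394 + 0.04259 = 0.08653 hr

Final: 0.08653 hr


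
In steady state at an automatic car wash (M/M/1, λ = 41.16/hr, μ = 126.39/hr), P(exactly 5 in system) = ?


ρ = 41.16/126.39 = 0.3257
P_n = (1−ρ)·ρ^n = (1 − 0.3257)·0.3257^5 = 0.6743·0.003663 = 0.002470

Final: 0.002470


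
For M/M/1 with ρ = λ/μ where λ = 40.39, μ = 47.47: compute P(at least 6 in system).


ρ = 40.39/47.47 = 0.8509
P(N ≥ n) = ρ^n = 0.8509^6 = 0.379427

Final: 0.379427


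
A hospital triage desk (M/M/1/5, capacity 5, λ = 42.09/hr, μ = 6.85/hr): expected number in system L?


ρ = 42.09/6.85 = 6.1445
L = ρ[1 − (K+1)ρ^K + Kρ^(K+1)] / [(1−ρ)(1−ρ^(K+1))]
Numerator: 6.1445·(1 − 6·8758.742755 + 5·53818.318623) = 1330536.401291
Denominator: (-5.1445)·(-53817.318623) = 276864.570552
L = 1330536.401291/276864.570552 = 4.8057

Final: 4.8057


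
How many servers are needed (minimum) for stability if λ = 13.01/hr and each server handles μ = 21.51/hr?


Stability requires cμ > λ ⇔ c > λ/μ.
λ/μ = 13.01/21.51 = 0.6048
Minimum integer c = ⌊0.6048⌋ + 1 = 1
Check: 1·21.51 = 21.51 > 13.01, while 0·21.51 = 0.00 ≤ 13.01

Final: 1 servers


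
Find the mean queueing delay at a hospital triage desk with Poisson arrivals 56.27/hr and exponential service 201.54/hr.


ρ = 56.27/201.54 = 0.2792
Wq = ρ/(μ−λ) = 0.2792/(201.54 − 56.27) = 0.2792/145.27 = 0.001922 hr

Final: 0.001922 hr


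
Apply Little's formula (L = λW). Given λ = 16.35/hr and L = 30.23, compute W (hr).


W = L/λ = 30.23/16.35 = 1.8489 hr

Final: 1.8489 hr


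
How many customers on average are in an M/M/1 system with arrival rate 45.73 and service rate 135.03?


ρ = λ/μ = 45.73/135.03 = 0.3387
L = ρ/(1−ρ) = 0.3387/(1 − 0.3387) = 0.3387/0.6613 = 0.5121

Final: 0.5121


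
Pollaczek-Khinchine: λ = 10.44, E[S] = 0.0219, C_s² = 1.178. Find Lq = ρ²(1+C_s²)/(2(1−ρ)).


ρ = λ·E[S] = 10.44·0.0219 = 0.2286
Lq = ρ²(1+C_s²)/(2(1−ρ)) = 0.05227·(1+1.178)/(2·0.7714)
= 0.05227·2.1780/1.5427 = 0.07380

Final: 0.07380


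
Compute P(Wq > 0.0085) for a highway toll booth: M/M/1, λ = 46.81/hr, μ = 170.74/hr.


ρ = 46.81/170.74 = 0.2742
P(Wq > t) = ρ·e^{−(μ−λ)t} = 0.2742·e^{−1.0534}
= 0.2742·0.348748 = 0.095613

Final: 0.095613


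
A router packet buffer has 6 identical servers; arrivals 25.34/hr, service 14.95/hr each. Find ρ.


ρ = λ/(cμ) = 25.34/(6·14.95) = 25.34/89.70 = 0.2825

Final: 0.2825


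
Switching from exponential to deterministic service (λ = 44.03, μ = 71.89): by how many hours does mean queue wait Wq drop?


ρ = 44.03/71.89 = 0.6125
Wq(M/M/1) = ρ/(μ−λ) = 0.6125/27.86 = 0.02198 hr
Wq(M/D/1) = ρ/(2(μ−λ)) = 0.01099 hr
Savings = 0.02198 − 0.01099 = 0.01099 hr

Final: 0.01099 hr


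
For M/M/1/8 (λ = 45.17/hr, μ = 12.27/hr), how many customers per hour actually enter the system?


ρ = 3.6813; P_K = (1−ρ)ρ^8/(1−ρ^9) = 0.728365
λ_eff = λ(1 − P_K) = 45.17·(1 − 0.728365) = 45.17·0.271635 = 12.2697 /hr

Final: 12.2697 /hr


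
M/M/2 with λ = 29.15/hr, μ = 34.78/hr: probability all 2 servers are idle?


a = λ/μ = 29.15/34.78 = 0.8381; ρ = a/c = 0.4191
Σ_{k=0}^{1} a^k/k! (terms k=0..1) = 1.00000 + 0.83813 = 1.83813
Tail: a^2/(2!(1−ρ)) = 0.70245/(2·0.5809) = 0.60459
P₀ = 1/(1.83813 + 0.60459) = 1/2.44271 = 0.409381

Final: 0.409381


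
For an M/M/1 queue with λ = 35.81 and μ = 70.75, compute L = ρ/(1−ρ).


ρ = λ/μ = 35.81/70.75 = 0.5061
L = ρ/(1−ρ) = 0.5061/(1 − 0.5061) = 0.5061/0.4939 = 1.0249

Final: 1.0249


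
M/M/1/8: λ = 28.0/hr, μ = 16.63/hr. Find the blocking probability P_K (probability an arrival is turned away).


ρ = λ/μ = 28.0/16.63 = 1.6837
P_K = (1−ρ)ρ^K/(1−ρ^(K+1)) = (-0.6837·64.584196)/(1 − 108.740679)
= -44.156483/-107.740679 = 0.409840

Final: 0.409840


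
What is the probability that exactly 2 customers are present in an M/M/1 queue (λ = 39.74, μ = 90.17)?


ρ = 39.74/90.17 = 0.4407
P_n = (1−ρ)·ρ^n = (1 − 0.4407)·0.4407^2 = 0.5593·0.194237 = 0.108632

Final: 0.108632


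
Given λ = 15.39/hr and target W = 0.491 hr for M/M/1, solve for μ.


W = 1/(μ−λ) ⇒ μ − λ = 1/W = 1/0.491 = 2.0367
μ = λ + 1/W = 15.39 + 2.0367 = 17.4267 per hr

Final: 17.4267 /hr


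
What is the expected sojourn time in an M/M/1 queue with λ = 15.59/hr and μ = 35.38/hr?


W = 1/(μ−λ) = 1/(35.38 − 15.59) = 1/19.79 = 0.05053 hr

Final: 0.05053 hr


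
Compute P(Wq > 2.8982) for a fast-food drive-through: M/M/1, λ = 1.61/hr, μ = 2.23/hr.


ρ = 1.61/2.23 = 0.7220
P(Wq > t) = ρ·e^{−(μ−λ)t} = 0.7220·e^{−1.7969}
= 0.7220·0.165815 = 0.119714

Final: 0.119714


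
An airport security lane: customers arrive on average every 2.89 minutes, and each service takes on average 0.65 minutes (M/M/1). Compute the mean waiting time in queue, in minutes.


λ = 60/2.89 = 20.7612 /hr
μ = 60/0.65 = 92.3077 /hr
ρ = λ/μ = 20.7612/92.3077 = 0.2249
Wq = ρ/(μ−λ) = 0.2249/(92.3077−20.7612) = 0.003144 hr
In minutes: 0.003144·60 = 0.1886 min

Final: 0.1886 min


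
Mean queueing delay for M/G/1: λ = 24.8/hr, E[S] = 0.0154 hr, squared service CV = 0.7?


ρ = λ·E[S] = 24.8·0.0154 = 0.3819
E[S²] = E[S]²(1+C_s²) = 0.0154²·(1+0.7) = 0.0004032
Wq = λ·E[S²]/(2(1−ρ)) = 24.8·0.0004032/(2·0.6181) = 0.008088 hr

Final: 0.008088 hr


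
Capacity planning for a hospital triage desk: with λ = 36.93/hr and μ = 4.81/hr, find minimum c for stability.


Stability requires cμ > λ ⇔ c > λ/μ.
λ/μ = 36.93/4.81 = 7.6778
Minimum integer c = ⌊7.6778⌋ + 1 = 8
Check: 8·4.81 = 38.48 > 36.93, while 7·4.81 = 33.67 ≤ 36.93

Final: 8 servers


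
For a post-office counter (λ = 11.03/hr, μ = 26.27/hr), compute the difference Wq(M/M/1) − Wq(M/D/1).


ρ = 11.03/26.27 = 0.4199
Wq(M/M/1) = ρ/(μ−λ) = 0.4199/15.24 = 0.02755 hr
Wq(M/D/1) = ρ/(2(μ−λ)) = 0.01378 hr
Savings = 0.02755 − 0.01378 = 0.01378 hr

Final: 0.01378 hr


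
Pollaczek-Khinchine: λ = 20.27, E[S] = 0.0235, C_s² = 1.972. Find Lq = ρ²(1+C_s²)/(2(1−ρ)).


ρ = λ·E[S] = 20.27·0.0235 = 0.4763
Lq = ρ²(1+C_s²)/(2(1−ρ)) = 0.2269·(1+1.972)/(2·0.5237)
= 0.2269·2.9720/1.0473 = 0.64390

Final: 0.64390


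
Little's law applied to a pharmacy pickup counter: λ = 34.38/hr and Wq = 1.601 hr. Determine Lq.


Lq = λWq = 34.38·1.601 = 55.0424

Final: 55.0424


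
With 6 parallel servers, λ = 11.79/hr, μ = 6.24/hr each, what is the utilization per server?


ρ = λ/(cμ) = 11.79/(6·6.24) = 11.79/37.44 = 0.3149

Final: 0.3149


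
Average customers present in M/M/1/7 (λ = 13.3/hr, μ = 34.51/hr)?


ρ = 13.3/34.51 = 0.3854
L = ρ[1 − (K+1)ρ^K + Kρ^(K+1)] / [(1−ρ)(1−ρ^(K+1))]
Numerator: 0.3854·(1 − 8·0.001263 + 7·0.0004867) = 0.382815
Denominator: (0.6146)·(0.999513) = 0.614305
L = 0.382815/0.614305 = 0.6232

Final: 0.6232


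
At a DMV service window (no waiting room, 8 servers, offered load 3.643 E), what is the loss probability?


B(c,a) = (a^c/c!) / Σ_{k=0}^{c} a^k/k!
a^8/8! = 0.769401
Σ terms (k=0..8): 1.00000 + 3.64300 + 6.63572 + 8.05798 + 7.33881 + 5.34705 + 3.24655 + 1.68960 + 0.76940 = 37.728121
B = 0.769401/37.728121 = 0.020393

Final: 0.020393


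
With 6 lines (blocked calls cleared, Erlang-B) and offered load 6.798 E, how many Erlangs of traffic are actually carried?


B(6,6.798) = 0.318551 (Erlang-B)
Carried load = a(1 − B) = 6.798·(1 − 0.318551) = 6.798·0.681449 = 4.6325 E

Final: 4.6325 Erlangs


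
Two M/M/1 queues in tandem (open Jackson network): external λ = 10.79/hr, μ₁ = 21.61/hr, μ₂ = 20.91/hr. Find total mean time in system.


Each node sees arrival rate λ = 10.79/hr (tandem ⇒ throughput preserved).
W₁ = 1/(μ₁−λ) = 1/(21.61−10.79) = 0.09242 hr
W₂ = 1/(μ₂−λ) = 1/(20.91−10.79) = 0.09881 hr
W_total = W₁ + W₂ = 0.09242 + 0.09881 = 0.19124 hr

Final: 0.19124 hr


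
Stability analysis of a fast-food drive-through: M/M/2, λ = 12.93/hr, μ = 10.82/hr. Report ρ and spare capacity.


Total capacity cμ = 2·10.82 = 21.64/hr
ρ = λ/(cμ) = 12.93/21.64 = 0.5975
Stable ⇔ ρ < 1: YES
Spare capacity = cμ − λ = 21.64 − 12.93 = 8.71/hr

Final: ρ = 0.5975; stable; margin = 8.71/hr


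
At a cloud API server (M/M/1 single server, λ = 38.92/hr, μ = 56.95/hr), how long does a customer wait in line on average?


ρ = 38.92/56.95 = 0.6834
Wq = ρ/(μ−λ) = 0.6834/(56.95 − 38.92) = 0.6834/18.03 = 0.03790 hr

Final: 0.03790 hr


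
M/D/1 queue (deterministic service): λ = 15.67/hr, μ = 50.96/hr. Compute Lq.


ρ = 15.67/50.96 = 0.3075
M/D/1: Lq = ρ²/(2(1−ρ)) = 0.09455/(2·0.6925) = 0.06827

Final: 0.06827


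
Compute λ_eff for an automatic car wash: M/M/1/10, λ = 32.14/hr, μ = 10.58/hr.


ρ = 3.0378; P_K = (1−ρ)ρ^10/(1−ρ^11) = 0.670818
λ_eff = λ(1 − P_K) = 32.14·(1 − 0.670818) = 32.14·0.329182 = 10.5799 /hr

Final: 10.5799 /hr


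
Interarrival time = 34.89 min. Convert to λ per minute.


λ = 1/(interarrival time) in consistent units.
1 minute = 1 min, so λ = 1/34.89 = 0.02866 per minute

Final: 0.02866 /min


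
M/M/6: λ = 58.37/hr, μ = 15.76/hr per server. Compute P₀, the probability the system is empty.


a = λ/μ = 58.37/15.76 = 3.7037; ρ = a/c = 0.6173
Σ_{k=0}^{5} a^k/k! (terms k=0..5) = 1.00000 + 3.70368 + 6.85862 + 8.46738 + 7.84012 + 5.80746 = 33.67726
Tail: a^6/(6!(1−ρ)) = 2581.07653/(720·0.3827) = 9.36671
P₀ = 1/(33.67726 + 9.36671) = 1/43.04398 = 0.023232

Final: 0.023232


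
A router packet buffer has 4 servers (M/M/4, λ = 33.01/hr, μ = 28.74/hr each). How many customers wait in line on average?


a = λ/μ = 1.1486; ρ = a/4 = 0.2871
P₀ = 0.316211
Lq = P₀·a^c·ρ / (c!·(1−ρ)²) = 0.316211·1.74034·0.2871/(24·0.50816)
= 0.01296

Final: 0.01296


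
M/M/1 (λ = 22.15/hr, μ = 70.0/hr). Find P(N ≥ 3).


ρ = 22.15/70.0 = 0.3164
P(N ≥ n) = ρ^n = 0.3164^3 = 0.031683

Final: 0.031683


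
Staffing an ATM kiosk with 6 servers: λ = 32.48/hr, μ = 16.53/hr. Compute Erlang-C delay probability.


a = λ/μ = 1.9649; ρ = a/6 = 0.3275
P₀ = 0.139982 (from M/M/c formula)
C(c,a) = [a^c/(c!(1−ρ))]·P₀ = [57.55181/(720·0.6725)]·0.139982
= 0.11886·0.139982 = 0.016638

Final: 0.016638


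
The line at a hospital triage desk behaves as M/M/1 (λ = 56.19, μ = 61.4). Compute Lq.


ρ = 56.19/61.4 = 0.9151
Lq = ρ²/(1−ρ) = 0.8375/0.08485 = 9.8699

Final: 9.8699


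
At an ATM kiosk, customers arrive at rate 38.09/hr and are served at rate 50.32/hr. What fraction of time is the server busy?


ρ = λ/μ = 38.09/50.32 = 0.7570

Final: 0.7570


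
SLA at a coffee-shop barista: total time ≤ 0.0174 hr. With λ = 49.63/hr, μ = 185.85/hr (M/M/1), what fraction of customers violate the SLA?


W ~ Exponential(μ−λ) for M/M/1.
μ − λ = 185.85 − 49.63 = 136.2200
P(W > t) = e^{−(μ−λ)t} = e^{−2.3702} = 0.093459

Final: 0.093459


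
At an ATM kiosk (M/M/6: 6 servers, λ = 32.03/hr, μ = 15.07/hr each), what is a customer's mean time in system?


a = 2.1254; ρ = 0.3542; P₀ = 0.119128
Lq = P₀·a^c·ρ/(c!(1−ρ)²) = 0.01296
Wq = Lq/λ = 0.01296/32.03 = 0.0004045 hr
W = Wq + 1/μ = 0.0004045 + 0.06636 = 0.06676 hr

Final: 0.06676 hr


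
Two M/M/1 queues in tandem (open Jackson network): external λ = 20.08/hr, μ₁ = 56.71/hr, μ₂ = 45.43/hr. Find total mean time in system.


Each node sees arrival rate λ = 20.08/hr (tandem ⇒ throughput preserved).
W₁ = 1/(μ₁−λ) = 1/(56.71−20.08) = 0.02730 hr
W₂ = 1/(μ₂−λ) = 1/(45.43−20.08) = 0.03945 hr
W_total = W₁ + W₂ = 0.02730 + 0.03945 = 0.06675 hr

Final: 0.06675 hr


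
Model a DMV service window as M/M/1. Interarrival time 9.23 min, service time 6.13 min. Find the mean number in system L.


λ = 60/9.23 = 6.5005 /hr
μ = 60/6.13 = 9.7879 /hr
ρ = λ/μ = 6.5005/9.7879 = 0.6641
L = ρ/(1−ρ) = 0.6641/0.3359 = 1.9774

Final: 1.9774


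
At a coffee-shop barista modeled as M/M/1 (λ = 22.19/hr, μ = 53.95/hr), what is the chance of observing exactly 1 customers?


ρ = 22.19/53.95 = 0.4113
P_n = (1−ρ)·ρ^n = (1 − 0.4113)·0.4113^1 = 0.5887·0.411307 = 0.242134

Final: 0.242134


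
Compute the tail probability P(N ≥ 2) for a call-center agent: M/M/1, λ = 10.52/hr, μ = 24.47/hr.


ρ = 10.52/24.47 = 0.4299
P(N ≥ n) = ρ^n = 0.4299^2 = 0.184826

Final: 0.184826


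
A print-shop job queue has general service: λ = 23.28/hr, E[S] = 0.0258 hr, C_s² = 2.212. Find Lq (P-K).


ρ = λ·E[S] = 23.28·0.0258 = 0.6006
Lq = ρ²(1+C_s²)/(2(1−ρ)) = 0.3607·(1+2.212)/(2·0.3994)
= 0.3607·3.2120/0.7988 = 1.45067

Final: 1.45067


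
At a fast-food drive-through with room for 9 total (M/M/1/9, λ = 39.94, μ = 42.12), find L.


ρ = 39.94/42.12 = 0.9482
L = ρ[1 − (K+1)ρ^K + Kρ^(K+1)] / [(1−ρ)(1−ρ^(K+1))]
Numerator: 0.9482·(1 − 10·0.619837 + 9·0.587756) = 0.086704
Denominator: (0.05176)·(0.412244) = 0.021336
L = 0.086704/0.021336 = 4.0636

Final: 4.0636


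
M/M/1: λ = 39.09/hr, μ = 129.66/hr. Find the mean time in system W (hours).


W = 1/(μ−λ) = 1/(129.66 − 39.09) = 1/90.57 = 0.01104 hr

Final: 0.01104 hr


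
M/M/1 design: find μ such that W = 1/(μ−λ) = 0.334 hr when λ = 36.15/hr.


W = 1/(μ−λ) ⇒ μ − λ = 1/W = 1/0.334 = 2.9940
μ = λ + 1/W = 36.15 + 2.9940 = 39.1440 per hr

Final: 39.1440 /hr


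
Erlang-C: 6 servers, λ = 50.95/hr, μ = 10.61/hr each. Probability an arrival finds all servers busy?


a = λ/μ = 4.8021; ρ = a/6 = 0.8003
P₀ = 0.006078 (from M/M/c formula)
C(c,a) = [a^c/(c!(1−ρ))]·P₀ = [12262.32512/(720·0.1997)]·0.006078
= 85.30243·0.006078 = 0.518472

Final: 0.518472


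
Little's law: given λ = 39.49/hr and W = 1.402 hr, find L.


L = λW = 39.49·1.402 = 55.3650

Final: 55.3650


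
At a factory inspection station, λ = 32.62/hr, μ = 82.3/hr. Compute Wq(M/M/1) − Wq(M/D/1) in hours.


ρ = 32.62/82.3 = 0.3964
Wq(M/M/1) = ρ/(μ−λ) = 0.3964/49.68 = 0.007978 hr
Wq(M/D/1) = ρ/(2(μ−λ)) = 0.003989 hr
Savings = 0.007978 − 0.003989 = 0.003989 hr

Final: 0.003989 hr


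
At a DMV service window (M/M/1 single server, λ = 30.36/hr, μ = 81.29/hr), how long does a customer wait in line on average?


ρ = 30.36/81.29 = 0.3735
Wq = ρ/(μ−λ) = 0.3735/(81.29 − 30.36) = 0.3735/50.93 = 0.007333 hr

Final: 0.007333 hr


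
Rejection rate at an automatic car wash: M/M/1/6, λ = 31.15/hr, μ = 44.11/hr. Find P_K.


ρ = λ/μ = 31.15/44.11 = 0.7062
P_K = (1−ρ)ρ^K/(1−ρ^(K+1)) = (0.2938·0.124030)/(1 − 0.087588)
= 0.036441/0.912412 = 0.039940

Final: 0.039940


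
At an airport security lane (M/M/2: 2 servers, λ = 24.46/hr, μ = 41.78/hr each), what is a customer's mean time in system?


a = 0.5854; ρ = 0.2927; P₀ = 0.547121
Lq = P₀·a^c·ρ/(c!(1−ρ)²) = 0.05487
Wq = Lq/λ = 0.05487/24.46 = 0.002243 hr
W = Wq + 1/μ = 0.002243 + 0.02393 = 0.02618 hr

Final: 0.02618 hr


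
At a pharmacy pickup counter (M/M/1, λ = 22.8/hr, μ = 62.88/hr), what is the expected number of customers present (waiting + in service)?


ρ = λ/μ = 22.8/62.88 = 0.3626
L = ρ/(1−ρ) = 0.3626/(1 − 0.3626) = 0.3626/0.6374 = 0.5689

Final: 0.5689


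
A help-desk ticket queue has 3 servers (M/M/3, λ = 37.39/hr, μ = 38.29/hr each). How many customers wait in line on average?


a = λ/μ = 0.9765; ρ = a/3 = 0.3255
P₀ = 0.372669
Lq = P₀·a^c·ρ / (c!·(1−ρ)²) = 0.372669·0.93113·0.3255/(6·0.45495)
= 0.04138

Final: 0.04138


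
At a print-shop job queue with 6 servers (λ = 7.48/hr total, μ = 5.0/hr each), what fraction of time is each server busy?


ρ = λ/(cμ) = 7.48/(6·5.0) = 7.48/30.00 = 0.2493

Final: 0.2493


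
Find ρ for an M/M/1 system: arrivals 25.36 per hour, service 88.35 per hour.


ρ = λ/μ = 25.36/88.35 = 0.2870

Final: 0.2870


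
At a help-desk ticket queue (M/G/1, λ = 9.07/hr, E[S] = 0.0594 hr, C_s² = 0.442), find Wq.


ρ = λ·E[S] = 9.07·0.0594 = 0.5388
E[S²] = E[S]²(1+C_s²) = 0.0594²·(1+0.442) = 0.005088
Wq = λ·E[S²]/(2(1−ρ)) = 9.07·0.005088/(2·0.4612) = 0.05002 hr

Final: 0.05002 hr


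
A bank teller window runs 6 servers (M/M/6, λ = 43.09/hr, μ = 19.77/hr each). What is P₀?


a = λ/μ = 43.09/19.77 = 2.1796; ρ = a/c = 0.3633
Σ_{k=0}^{5} a^k/k! (terms k=0..5) = 1.00000 + 2.17956 + 2.37525 + 1.72567 + 0.94030 + 0.40989 = 8.63068
Tail: a^6/(6!(1−ρ)) = 107.20596/(720·0.6367) = 0.23384
P₀ = 1/(8.63068 + 0.23384) = 1/8.86453 = 0.112809

Final: 0.112809


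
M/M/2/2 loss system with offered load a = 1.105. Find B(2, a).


B(c,a) = (a^c/c!) / Σ_{k=0}^{c} a^k/k!
a^2/2! = 0.610513
Σ terms (k=0..2): 1.00000 + 1.10500 + 0.61051 = 2.715512
B = 0.610513/2.715512 = 0.224824

Final: 0.224824


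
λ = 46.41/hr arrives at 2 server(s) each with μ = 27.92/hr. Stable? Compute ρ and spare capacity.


Total capacity cμ = 2·27.92 = 55.84/hr
ρ = λ/(cμ) = 46.41/55.84 = 0.8311
Stable ⇔ ρ < 1: YES
Spare capacity = cμ − λ = 55.84 − 46.41 = 9.43/hr

Final: ρ = 0.8311; stable; margin = 9.43/hr


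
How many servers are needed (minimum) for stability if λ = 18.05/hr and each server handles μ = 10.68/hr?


Stability requires cμ > λ ⇔ c > λ/μ.
λ/μ = 18.05/10.68 = 1.6901
Minimum integer c = ⌊1.6901⌋ + 1 = 2
Check: 2·10.68 = 21.36 > 18.05, while 1·10.68 = 10.68 ≤ 18.05

Final: 2 servers


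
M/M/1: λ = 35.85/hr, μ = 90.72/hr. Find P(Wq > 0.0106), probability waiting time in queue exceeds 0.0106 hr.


ρ = 35.85/90.72 = 0.3952
P(Wq > t) = ρ·e^{−(μ−λ)t} = 0.3952·e^{−0.5816}
= 0.3952·0.558991 = 0.220898

Final: 0.220898


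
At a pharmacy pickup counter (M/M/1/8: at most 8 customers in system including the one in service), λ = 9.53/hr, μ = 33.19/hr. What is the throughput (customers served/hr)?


ρ = 0.2871; P_K = (1−ρ)ρ^8/(1−ρ^9) = 0.00003294
λ_eff = λ(1 − P_K) = 9.53·(1 − 0.00003294) = 9.53·0.999967 = 9.5297 /hr

Final: 9.5297 /hr


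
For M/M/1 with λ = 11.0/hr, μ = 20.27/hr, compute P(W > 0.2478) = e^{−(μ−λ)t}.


W ~ Exponential(μ−λ) for M/M/1.
μ − λ = 20.27 − 11.0 = 9.2700
P(W > t) = e^{−(μ−λ)t} = e^{−2.2971} = 0.100549

Final: 0.100549


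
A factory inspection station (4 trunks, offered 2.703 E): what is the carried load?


B(4,2.703) = 0.172797 (Erlang-B)
Carried load = a(1 − B) = 2.703·(1 − 0.172797) = 2.703·0.827203 = 2.2359 E

Final: 2.2359 Erlangs


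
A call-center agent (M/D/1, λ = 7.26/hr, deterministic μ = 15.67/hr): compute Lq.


ρ = 7.26/15.67 = 0.4633
M/D/1: Lq = ρ²/(2(1−ρ)) = 0.2147/(2·0.5367) = 0.19998

Final: 0.19998


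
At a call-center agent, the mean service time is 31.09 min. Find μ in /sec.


μ = 1/(service time) in consistent units.
1 second = 0.0166667 min, so μ = 0.0166667/31.09 = 0.0005361 per second

Final: 0.0005361 /sec


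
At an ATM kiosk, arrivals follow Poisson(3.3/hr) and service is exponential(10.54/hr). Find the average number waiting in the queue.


ρ = 3.3/10.54 = 0.3131
Lq = ρ²/(1−ρ) = 0.09803/0.6869 = 0.1427

Final: 0.1427


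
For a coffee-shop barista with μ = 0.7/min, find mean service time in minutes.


Mean service time = 1/μ = 1/0.7 minute = 1.42857 minute
In minutes: 1.42857 × 1 = 1.4286 min

Final: 1.4286 min


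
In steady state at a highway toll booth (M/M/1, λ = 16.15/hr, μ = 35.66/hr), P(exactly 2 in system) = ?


ρ = 16.15/35.66 = 0.4529
P_n = (1−ρ)·ρ^n = (1 − 0.4529)·0.4529^2 = 0.5471·0.205108 = 0.112217

Final: 0.112217


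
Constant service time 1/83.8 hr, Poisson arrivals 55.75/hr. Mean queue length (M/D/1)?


ρ = 55.75/83.8 = 0.6653
M/D/1: Lq = ρ²/(2(1−ρ)) = 0.4426/(2·0.3347) = 0.66112

Final: 0.66112


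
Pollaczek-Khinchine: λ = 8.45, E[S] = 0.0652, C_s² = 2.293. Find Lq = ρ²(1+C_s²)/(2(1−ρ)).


ρ = λ·E[S] = 8.45·0.0652 = 0.5509
Lq = ρ²(1+C_s²)/(2(1−ρ)) = 0.3035·(1+2.293)/(2·0.4491)
= 0.3035·3.2930/0.8981 = 1.11293

Final: 1.11293


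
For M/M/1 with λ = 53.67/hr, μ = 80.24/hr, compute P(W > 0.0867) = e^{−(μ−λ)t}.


W ~ Exponential(μ−λ) for M/M/1.
μ − λ = 80.24 − 53.67 = 26.5700
P(W > t) = e^{−(μ−λ)t} = e^{−2.3036} = 0.099897

Final: 0.099897


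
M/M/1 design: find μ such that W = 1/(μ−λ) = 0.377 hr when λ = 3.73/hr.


W = 1/(μ−λ) ⇒ μ − λ = 1/W = 1/0.377 = 2.6525
μ = λ + 1/W = 3.73 + 2.6525 = 6.3825 per hr

Final: 6.3825 /hr


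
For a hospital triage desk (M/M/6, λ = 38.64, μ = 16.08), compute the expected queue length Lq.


a = λ/μ = 2.4030; ρ = a/6 = 0.4005
P₀ = 0.090043
Lq = P₀·a^c·ρ / (c!·(1−ρ)²) = 0.090043·192.53356·0.4005/(720·0.35940)
= 0.02683

Final: 0.02683


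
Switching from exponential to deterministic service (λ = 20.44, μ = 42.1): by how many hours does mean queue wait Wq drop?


ρ = 20.44/42.1 = 0.4855
Wq(M/M/1) = ρ/(μ−λ) = 0.4855/21.66 = 0.02242 hr
Wq(M/D/1) = ρ/(2(μ−λ)) = 0.01121 hr
Savings = 0.02242 − 0.01121 = 0.01121 hr

Final: 0.01121 hr


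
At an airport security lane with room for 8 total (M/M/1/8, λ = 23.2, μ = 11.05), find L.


ρ = 23.2/11.05 = 2.0995
L = ρ[1 − (K+1)ρ^K + Kρ^(K+1)] / [(1−ρ)(1−ρ^(K+1))]
Numerator: 2.0995·(1 − 9·377.577107 + 8·792.741076) = 6182.610290
Denominator: (-1.0995)·(-791.741076) = 870.556930
L = 6182.610290/870.556930 = 7.1019

Final: 7.1019


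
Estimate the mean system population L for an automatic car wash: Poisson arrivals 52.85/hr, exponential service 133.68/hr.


ρ = λ/μ = 52.85/133.68 = 0.3953
L = ρ/(1−ρ) = 0.3953/(1 − 0.3953) = 0.3953/0.6047 = 0.6538

Final: 0.6538


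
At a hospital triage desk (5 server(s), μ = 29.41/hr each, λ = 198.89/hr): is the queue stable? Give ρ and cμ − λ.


Total capacity cμ = 5·29.41 = 147.05/hr
ρ = λ/(cμ) = 198.89/147.05 = 1.3525
Stable ⇔ ρ < 1: NO
Spare capacity = cμ − λ = 147.05 − 198.89 = -51.84/hr

Final: ρ = 1.3525; unstable; margin = -51.84/hr


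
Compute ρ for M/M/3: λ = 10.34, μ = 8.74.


ρ = λ/(cμ) = 10.34/(3·8.74) = 10.34/26.22 = 0.3944

Final: 0.3944


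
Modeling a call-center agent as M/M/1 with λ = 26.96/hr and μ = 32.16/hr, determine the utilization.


ρ = λ/μ = 26.96/32.16 = 0.8383

Final: 0.8383


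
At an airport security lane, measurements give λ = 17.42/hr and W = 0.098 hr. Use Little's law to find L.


L = λW = 17.42·0.098 = 1.7072

Final: 1.7072


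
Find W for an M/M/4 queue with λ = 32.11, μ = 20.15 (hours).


a = 1.5935; ρ = 0.3984; P₀ = 0.200630
Lq = P₀·a^c·ρ/(c!(1−ρ)²) = 0.05934
Wq = Lq/λ = 0.05934/32.11 = 0.001848 hr
W = Wq + 1/μ = 0.001848 + 0.04963 = 0.05148 hr

Final: 0.05148 hr


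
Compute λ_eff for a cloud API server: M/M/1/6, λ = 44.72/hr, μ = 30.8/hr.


ρ = 1.4519; P_K = (1−ρ)ρ^6/(1−ρ^7) = 0.335967
λ_eff = λ(1 − P_K) = 44.72·(1 − 0.335967) = 44.72·0.664033 = 29.6956 /hr

Final: 29.6956 /hr


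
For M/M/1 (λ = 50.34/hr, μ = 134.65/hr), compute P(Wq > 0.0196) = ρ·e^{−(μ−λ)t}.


ρ = 50.34/134.65 = 0.3739
P(Wq > t) = ρ·e^{−(μ−λ)t} = 0.3739·e^{−1.6525}
= 0.3739·0.191575 = 0.071622

Final: 0.071622


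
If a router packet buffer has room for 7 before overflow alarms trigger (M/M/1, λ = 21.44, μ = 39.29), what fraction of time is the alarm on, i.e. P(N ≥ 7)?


ρ = 21.44/39.29 = 0.5457
P(N ≥ n) = ρ^n = 0.5457^7 = 0.014408

Final: 0.014408


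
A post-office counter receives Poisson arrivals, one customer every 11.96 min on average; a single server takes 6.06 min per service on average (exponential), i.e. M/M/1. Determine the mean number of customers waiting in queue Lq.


λ = 60/11.96 = 5.0167 /hr
μ = 60/6.06 = 9.9010 /hr
ρ = λ/μ = 5.0167/9.9010 = 0.5067
Lq = ρ²/(1−ρ) = 0.2567/0.4933 = 0.5204

Final: 0.5204


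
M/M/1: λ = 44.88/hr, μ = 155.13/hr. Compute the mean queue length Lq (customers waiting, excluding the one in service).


ρ = 44.88/155.13 = 0.2893
Lq = ρ²/(1−ρ) = 0.08370/0.7107 = 0.1178

Final: 0.1178


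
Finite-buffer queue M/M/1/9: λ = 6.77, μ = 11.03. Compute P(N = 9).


ρ = λ/μ = 6.77/11.03 = 0.6138
P_K = (1−ρ)ρ^K/(1−ρ^(K+1)) = (0.3862·0.012363)/(1 − 0.007588)
= 0.004775/0.992412 = 0.004811

Final: 0.004811


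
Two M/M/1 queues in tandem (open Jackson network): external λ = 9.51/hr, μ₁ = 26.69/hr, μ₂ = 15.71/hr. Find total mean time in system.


Each node sees arrival rate λ = 9.51/hr (tandem ⇒ throughput preserved).
W₁ = 1/(μ₁−λ) = 1/(26.69−9.51) = 0.05821 hr
W₂ = 1/(μ₂−λ) = 1/(15.71−9.51) = 0.16129 hr
W_total = W₁ + W₂ = 0.05821 + 0.16129 = 0.21950 hr

Final: 0.21950 hr


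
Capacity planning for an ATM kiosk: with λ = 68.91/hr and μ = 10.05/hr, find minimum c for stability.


Stability requires cμ > λ ⇔ c > λ/μ.
λ/μ = 68.91/10.05 = 6.8567
Minimum integer c = ⌊6.8567⌋ + 1 = 7
Check: 7·10.05 = 70.35 > 68.91, while 6·10.05 = 60.30 ≤ 68.91

Final: 7 servers


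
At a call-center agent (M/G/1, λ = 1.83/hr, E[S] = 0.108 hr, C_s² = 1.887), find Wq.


ρ = λ·E[S] = 1.83·0.108 = 0.1976
E[S²] = E[S]²(1+C_s²) = 0.108²·(1+1.887) = 0.033674
Wq = λ·E[S²]/(2(1−ρ)) = 1.83·0.033674/(2·0.8024) = 0.03840 hr

Final: 0.03840 hr


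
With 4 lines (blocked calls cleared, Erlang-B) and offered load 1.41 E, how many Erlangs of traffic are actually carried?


B(4,1.41) = 0.040806 (Erlang-B)
Carried load = a(1 − B) = 1.41·(1 − 0.040806) = 1.41·0.959194 = 1.3525 E

Final: 1.3525 Erlangs


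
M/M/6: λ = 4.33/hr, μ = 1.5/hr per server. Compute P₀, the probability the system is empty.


a = λ/μ = 4.33/1.5 = 2.8867; ρ = a/c = 0.4811
Σ_{k=0}^{5} a^k/k! (terms k=0..5) = 1.00000 + 2.88667 + 4.16642 + 4.00902 + 2.89318 + 1.67033 = 16.62562
Tail: a^6/(6!(1−ρ)) = 578.60186/(720·0.5189) = 1.54872
P₀ = 1/(16.62562 + 1.54872) = 1/18.17434 = 0.055023

Final: 0.055023


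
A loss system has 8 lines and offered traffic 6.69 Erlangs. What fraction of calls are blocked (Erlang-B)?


B(c,a) = (a^c/c!) / Σ_{k=0}^{c} a^k/k!
a^8/8! = 99.514971
Σ terms (k=0..8): 1.00000 + 6.69000 + 22.37805 + 49.90305 + 83.46285 + 111.67330 + 124.51573 + 119.00146 + 99.51497 = 618.139411
B = 99.514971/618.139411 = 0.160991

Final: 0.160991


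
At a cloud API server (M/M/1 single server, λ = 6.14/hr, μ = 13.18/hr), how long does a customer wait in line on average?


ρ = 6.14/13.18 = 0.4659
Wq = ρ/(μ−λ) = 0.4659/(13.18 − 6.14) = 0.4659/7.04 = 0.06617 hr

Final: 0.06617 hr


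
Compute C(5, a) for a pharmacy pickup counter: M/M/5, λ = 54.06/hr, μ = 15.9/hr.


a = λ/μ = 3.4000; ρ = a/5 = 0.6800
P₀ = 0.029299 (from M/M/c formula)
C(c,a) = [a^c/(c!(1−ρ))]·P₀ = [454.35424/(120·0.3200)]·0.029299
= 11.83214·0.029299 = 0.346670

Final: 0.346670


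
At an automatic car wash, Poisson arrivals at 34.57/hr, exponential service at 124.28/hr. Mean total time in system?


W = 1/(μ−λ) = 1/(124.28 − 34.57) = 1/89.71 = 0.01115 hr

Final: 0.01115 hr


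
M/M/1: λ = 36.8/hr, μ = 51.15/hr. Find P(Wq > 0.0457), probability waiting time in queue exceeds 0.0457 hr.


ρ = 36.8/51.15 = 0.7195
P(Wq > t) = ρ·e^{−(μ−λ)t} = 0.7195·e^{−0.6558}
= 0.7195·0.519029 = 0.373417

Final: 0.373417


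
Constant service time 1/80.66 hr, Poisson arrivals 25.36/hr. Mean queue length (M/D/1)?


ρ = 25.36/80.66 = 0.3144
M/D/1: Lq = ρ²/(2(1−ρ)) = 0.09885/(2·0.6856) = 0.07209

Final: 0.07209


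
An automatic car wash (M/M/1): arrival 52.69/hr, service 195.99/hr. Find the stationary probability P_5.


ρ = 52.69/195.99 = 0.2688
P_n = (1−ρ)·ρ^n = (1 − 0.2688)·0.2688^5 = 0.7312·0.001404 = 0.001027

Final: 0.001027


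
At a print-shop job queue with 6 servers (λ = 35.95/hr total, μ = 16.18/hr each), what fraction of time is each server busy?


ρ = λ/(cμ) = 35.95/(6·16.18) = 35.95/97.08 = 0.3703

Final: 0.3703


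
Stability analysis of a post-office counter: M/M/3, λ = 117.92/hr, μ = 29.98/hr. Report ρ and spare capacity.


Total capacity cμ = 3·29.98 = 89.94/hr
ρ = λ/(cμ) = 117.92/89.94 = 1.3111
Stable ⇔ ρ < 1: NO
Spare capacity = cμ − λ = 89.94 − 117.92 = -27.98/hr

Final: ρ = 1.3111; unstable; margin = -27.98/hr


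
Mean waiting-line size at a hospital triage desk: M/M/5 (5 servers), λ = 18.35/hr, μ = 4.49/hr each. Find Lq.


a = λ/μ = 4.0869; ρ = a/5 = 0.8174
P₀ = 0.011304
Lq = P₀·a^c·ρ / (c!·(1−ρ)²) = 0.011304·1140.11494·0.8174/(120·0.03335)
= 2.63205

Final: 2.63205


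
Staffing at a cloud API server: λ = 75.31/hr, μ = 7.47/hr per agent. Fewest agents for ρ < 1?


Stability requires cμ > λ ⇔ c > λ/μ.
λ/μ = 75.31/7.47 = 10.0817
Minimum integer c = ⌊10.0817⌋ + 1 = 11
Check: 11·7.47 = 82.17 > 75.31, while 10·7.47 = 74.70 ≤ 75.31

Final: 11 servers


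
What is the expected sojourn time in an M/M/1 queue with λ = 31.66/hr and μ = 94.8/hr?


W = 1/(μ−λ) = 1/(94.8 − 31.66) = 1/63.14 = 0.01584 hr

Final: 0.01584 hr


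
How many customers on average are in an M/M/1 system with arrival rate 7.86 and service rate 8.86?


ρ = λ/μ = 7.86/8.86 = 0.8871
L = ρ/(1−ρ) = 0.8871/(1 − 0.8871) = 0.8871/0.1129 = 7.8600

Final: 7.8600


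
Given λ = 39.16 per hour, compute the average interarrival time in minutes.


Mean interarrival time = 1/λ = 1/39.16 hour = 0.02554 hour
In minutes: 0.02554 × 60 = 1.5322 min

Final: 1.5322 min


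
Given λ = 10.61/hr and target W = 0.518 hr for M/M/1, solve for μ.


W = 1/(μ−λ) ⇒ μ − λ = 1/W = 1/0.518 = 1.9305
μ = λ + 1/W = 10.61 + 1.9305 = 12.5405 per hr

Final: 12.5405 /hr


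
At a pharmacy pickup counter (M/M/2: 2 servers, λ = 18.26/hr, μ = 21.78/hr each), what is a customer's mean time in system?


a = 0.8384; ρ = 0.4192; P₀ = 0.409253
Lq = P₀·a^c·ρ/(c!(1−ρ)²) = 0.17873
Wq = Lq/λ = 0.17873/18.26 = 0.009788 hr
W = Wq + 1/μ = 0.009788 + 0.04591 = 0.05570 hr

Final: 0.05570 hr


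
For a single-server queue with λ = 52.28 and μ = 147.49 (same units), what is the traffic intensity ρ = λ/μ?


ρ = λ/μ = 52.28/147.49 = 0.3545

Final: 0.3545


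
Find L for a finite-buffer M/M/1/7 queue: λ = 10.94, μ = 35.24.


ρ = 10.94/35.24 = 0.3104
L = ρ[1 − (K+1)ρ^K + Kρ^(K+1)] / [(1−ρ)(1−ρ^(K+1))]
Numerator: 0.3104·(1 − 8·0.0002779 + 7·0.00008627) = 0.309940
Denominator: (0.6896)·(0.999914) = 0.689498
L = 0.309940/0.689498 = 0.4495

Final: 0.4495


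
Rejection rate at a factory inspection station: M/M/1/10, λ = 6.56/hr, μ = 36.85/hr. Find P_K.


ρ = λ/μ = 6.56/36.85 = 0.1780
P_K = (1−ρ)ρ^K/(1−ρ^(K+1)) = (0.8220·0.00000003196)/(1 − 0.000000005690)
= 0.00000002627/1.000000 = 0.00000002627

Final: 0.00000002627


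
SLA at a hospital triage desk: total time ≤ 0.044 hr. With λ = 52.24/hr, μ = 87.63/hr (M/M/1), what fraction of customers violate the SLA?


W ~ Exponential(μ−λ) for M/M/1.
μ − λ = 87.63 − 52.24 = 35.3900
P(W > t) = e^{−(μ−λ)t} = e^{−1.5572} = 0.210734

Final: 0.210734


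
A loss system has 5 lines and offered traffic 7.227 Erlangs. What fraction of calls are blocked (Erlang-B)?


B(c,a) = (a^c/c!) / Σ_{k=0}^{c} a^k/k!
a^5/5! = 164.289205
Σ terms (k=0..5): 1.00000 + 7.22700 + 26.11476 + 62.91047 + 113.66349 + 164.28920 = 375.204924
B = 164.289205/375.204924 = 0.437865

Final: 0.437865


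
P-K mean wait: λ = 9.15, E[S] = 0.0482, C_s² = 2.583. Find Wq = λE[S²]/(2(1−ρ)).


ρ = λ·E[S] = 9.15·0.0482 = 0.4410
E[S²] = E[S]²(1+C_s²) = 0.0482²·(1+2.583) = 0.008324
Wq = λ·E[S²]/(2(1−ρ)) = 9.15·0.008324/(2·0.5590) = 0.06813 hr

Final: 0.06813 hr


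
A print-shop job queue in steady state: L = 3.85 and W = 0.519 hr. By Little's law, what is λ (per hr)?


λ = L/W = 3.85/0.519 = 7.4181 /hr

Final: 7.4181 /hr


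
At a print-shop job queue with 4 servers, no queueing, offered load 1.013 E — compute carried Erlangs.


B(4,1.013) = 0.015994 (Erlang-B)
Carried load = a(1 − B) = 1.013·(1 − 0.015994) = 1.013·0.984006 = 0.9968 E

Final: 0.9968 Erlangs


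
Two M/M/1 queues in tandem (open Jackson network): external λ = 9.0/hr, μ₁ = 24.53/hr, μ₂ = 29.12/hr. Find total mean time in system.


Each node sees arrival rate λ = 9.0/hr (tandem ⇒ throughput preserved).
W₁ = 1/(μ₁−λ) = 1/(24.53−9.0) = 0.06439 hr
W₂ = 1/(μ₂−λ) = 1/(29.12−9.0) = 0.04970 hr
W_total = W₁ + W₂ = 0.06439 + 0.04970 = 0.11409 hr

Final: 0.11409 hr


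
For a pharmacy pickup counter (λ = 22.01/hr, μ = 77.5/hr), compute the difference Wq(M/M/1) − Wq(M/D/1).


ρ = 22.01/77.5 = 0.2840
Wq(M/M/1) = ρ/(μ−λ) = 0.2840/55.49 = 0.005118 hr
Wq(M/D/1) = ρ/(2(μ−λ)) = 0.002559 hr
Savings = 0.005118 − 0.002559 = 0.002559 hr

Final: 0.002559 hr


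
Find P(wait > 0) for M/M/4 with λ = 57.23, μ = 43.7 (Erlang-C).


a = λ/μ = 1.3096; ρ = a/4 = 0.3274
P₀ = 0.268548 (from M/M/c formula)
C(c,a) = [a^c/(c!(1−ρ))]·P₀ = [2.94150/(24·0.6726)]·0.268548
= 0.18222·0.268548 = 0.048936

Final: 0.048936


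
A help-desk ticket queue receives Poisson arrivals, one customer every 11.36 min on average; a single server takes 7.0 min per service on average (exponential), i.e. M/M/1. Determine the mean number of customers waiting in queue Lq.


λ = 60/11.36 = 5.2817 /hr
μ = 60/7.0 = 8.5714 /hr
ρ = λ/μ = 5.2817/8.5714 = 0.6162
Lq = ρ²/(1−ρ) = 0.3797/0.3838 = 0.9893

Final: 0.9893


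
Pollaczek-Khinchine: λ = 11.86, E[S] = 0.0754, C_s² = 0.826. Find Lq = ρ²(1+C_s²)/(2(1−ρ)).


ρ = λ·E[S] = 11.86·0.0754 = 0.8942
Lq = ρ²(1+C_s²)/(2(1−ρ)) = 0.7997·(1+0.826)/(2·0.1058)
= 0.7997·1.8260/0.2115 = 6.90364

Final: 6.90364


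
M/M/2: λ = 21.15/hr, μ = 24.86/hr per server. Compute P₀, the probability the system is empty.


a = λ/μ = 21.15/24.86 = 0.8508; ρ = a/c = 0.4254
Σ_{k=0}^{1} a^k/k! (terms k=0..1) = 1.00000 + 0.85076 = 1.85076
Tail: a^2/(2!(1−ρ)) = 0.72380/(2·0.5746) = 0.62981
P₀ = 1/(1.85076 + 0.62981) = 1/2.48057 = 0.403132

Final: 0.403132


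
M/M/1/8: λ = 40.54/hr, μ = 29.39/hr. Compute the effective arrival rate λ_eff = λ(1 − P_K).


ρ = 1.3794; P_K = (1−ρ)ρ^8/(1−ρ^9) = 0.291141
λ_eff = λ(1 − P_K) = 40.54·(1 − 0.291141) = 40.54·0.708859 = 28.7371 /hr

Final: 28.7371 /hr


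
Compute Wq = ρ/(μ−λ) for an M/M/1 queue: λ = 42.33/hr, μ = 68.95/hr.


ρ = 42.33/68.95 = 0.6139
Wq = ρ/(μ−λ) = 0.6139/(68.95 − 42.33) = 0.6139/26.62 = 0.02306 hr

Final: 0.02306 hr


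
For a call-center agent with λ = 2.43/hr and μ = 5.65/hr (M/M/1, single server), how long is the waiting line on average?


ρ = 2.43/5.65 = 0.4301
Lq = ρ²/(1−ρ) = 0.1850/0.5699 = 0.3246

Final: 0.3246


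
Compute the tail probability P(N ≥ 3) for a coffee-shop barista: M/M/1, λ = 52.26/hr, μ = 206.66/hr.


ρ = 52.26/206.66 = 0.2529
P(N ≥ n) = ρ^n = 0.2529^3 = 0.016171

Final: 0.016171


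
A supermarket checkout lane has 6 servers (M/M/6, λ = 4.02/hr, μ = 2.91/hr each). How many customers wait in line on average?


a = λ/μ = 1.3814; ρ = a/6 = 0.2302
P₀ = 0.251178
Lq = P₀·a^c·ρ / (c!·(1−ρ)²) = 0.251178·6.95022·0.2302/(720·0.59253)
= 0.0009421

Final: 0.0009421


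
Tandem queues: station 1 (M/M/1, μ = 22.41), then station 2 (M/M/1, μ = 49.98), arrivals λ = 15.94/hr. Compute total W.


Each node sees arrival rate λ = 15.94/hr (tandem ⇒ throughput preserved).
W₁ = 1/(μ₁−λ) = 1/(22.41−15.94) = 0.15456 hr
W₂ = 1/(μ₂−λ) = 1/(49.98−15.94) = 0.02938 hr
W_total = W₁ + W₂ = 0.15456 + 0.02938 = 0.18394 hr

Final: 0.18394 hr
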